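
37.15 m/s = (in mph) 83.1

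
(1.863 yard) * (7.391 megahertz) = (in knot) 2.447e+07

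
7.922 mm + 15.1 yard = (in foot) 45.33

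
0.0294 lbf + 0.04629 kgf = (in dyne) 5.847e+04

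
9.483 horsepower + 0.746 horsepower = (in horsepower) 10.23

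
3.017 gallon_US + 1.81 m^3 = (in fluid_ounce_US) 6.159e+04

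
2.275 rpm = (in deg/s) 13.65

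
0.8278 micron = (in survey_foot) 2.716e-06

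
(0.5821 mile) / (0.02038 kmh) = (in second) 1.655e+05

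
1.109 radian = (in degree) 63.54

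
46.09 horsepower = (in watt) 3.437e+04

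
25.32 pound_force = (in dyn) 1.126e+07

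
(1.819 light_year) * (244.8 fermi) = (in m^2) 4213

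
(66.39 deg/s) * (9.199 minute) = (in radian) 639.5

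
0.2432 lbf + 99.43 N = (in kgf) 10.25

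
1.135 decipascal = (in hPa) 0.001135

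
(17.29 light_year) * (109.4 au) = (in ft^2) 2.882e+31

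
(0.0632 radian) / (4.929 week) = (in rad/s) 2.12e-08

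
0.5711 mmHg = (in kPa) 0.07614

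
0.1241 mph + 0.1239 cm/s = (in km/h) 0.2042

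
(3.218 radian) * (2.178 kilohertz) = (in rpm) 6.693e+04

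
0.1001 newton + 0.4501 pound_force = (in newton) 2.102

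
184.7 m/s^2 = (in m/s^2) 184.7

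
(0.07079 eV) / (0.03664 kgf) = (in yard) 3.452e-20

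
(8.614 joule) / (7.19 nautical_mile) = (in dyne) 64.69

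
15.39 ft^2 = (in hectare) 0.000143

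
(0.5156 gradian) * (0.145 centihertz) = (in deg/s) 0.0006729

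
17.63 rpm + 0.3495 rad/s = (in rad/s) 2.196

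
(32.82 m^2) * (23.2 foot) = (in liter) 2.321e+05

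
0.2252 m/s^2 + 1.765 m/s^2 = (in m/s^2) 1.99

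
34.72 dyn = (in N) 0.0003472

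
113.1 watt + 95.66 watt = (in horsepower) 0.28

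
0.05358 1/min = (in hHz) 8.93e-06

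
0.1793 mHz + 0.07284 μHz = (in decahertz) 1.794e-05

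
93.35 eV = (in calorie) 3.575e-18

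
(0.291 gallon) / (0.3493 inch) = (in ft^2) 1.336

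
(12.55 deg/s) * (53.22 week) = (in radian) 7.05e+06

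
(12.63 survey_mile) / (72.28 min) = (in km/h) 16.87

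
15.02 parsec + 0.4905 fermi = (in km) 4.635e+14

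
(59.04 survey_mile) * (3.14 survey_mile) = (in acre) 1.186e+05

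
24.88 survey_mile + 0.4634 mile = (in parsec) 1.322e-12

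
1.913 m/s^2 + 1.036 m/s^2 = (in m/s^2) 2.949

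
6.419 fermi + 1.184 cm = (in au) 7.915e-14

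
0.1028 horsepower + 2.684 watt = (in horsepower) 0.1064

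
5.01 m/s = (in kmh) 18.04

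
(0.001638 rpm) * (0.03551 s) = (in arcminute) 0.02094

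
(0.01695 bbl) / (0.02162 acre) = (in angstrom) 3.08e+05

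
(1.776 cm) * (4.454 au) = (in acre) 2.924e+06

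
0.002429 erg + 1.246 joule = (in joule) 1.246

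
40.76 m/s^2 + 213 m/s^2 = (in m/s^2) 253.8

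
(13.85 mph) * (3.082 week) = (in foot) 3.786e+07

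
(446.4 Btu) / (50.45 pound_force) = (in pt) 5.949e+06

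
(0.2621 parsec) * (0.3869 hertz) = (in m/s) 3.129e+15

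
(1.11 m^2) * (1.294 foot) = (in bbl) 2.754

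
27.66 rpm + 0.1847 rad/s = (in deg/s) 176.5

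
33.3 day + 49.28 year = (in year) 49.37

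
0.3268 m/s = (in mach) 0.0009598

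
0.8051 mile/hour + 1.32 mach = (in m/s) 449.8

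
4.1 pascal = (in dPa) 41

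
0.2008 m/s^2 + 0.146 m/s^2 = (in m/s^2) 0.3468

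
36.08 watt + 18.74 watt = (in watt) 54.82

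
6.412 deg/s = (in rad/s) 0.1119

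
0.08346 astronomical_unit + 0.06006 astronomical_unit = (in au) 0.1435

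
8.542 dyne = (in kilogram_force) 8.71e-06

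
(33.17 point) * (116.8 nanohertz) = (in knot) 2.657e-09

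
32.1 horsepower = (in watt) 2.394e+04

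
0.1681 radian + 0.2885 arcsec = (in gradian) 10.7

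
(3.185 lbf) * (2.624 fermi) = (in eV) 2.32e+05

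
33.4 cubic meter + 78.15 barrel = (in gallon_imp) 1.008e+04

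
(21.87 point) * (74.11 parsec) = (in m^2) 1.764e+16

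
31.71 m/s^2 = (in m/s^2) 31.71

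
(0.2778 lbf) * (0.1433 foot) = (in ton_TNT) 1.29e-11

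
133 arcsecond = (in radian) 0.0006448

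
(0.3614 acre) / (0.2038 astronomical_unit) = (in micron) 0.04797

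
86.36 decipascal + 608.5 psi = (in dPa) 4.195e+07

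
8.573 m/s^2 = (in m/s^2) 8.573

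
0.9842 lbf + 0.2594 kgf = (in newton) 6.922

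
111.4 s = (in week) 0.0001842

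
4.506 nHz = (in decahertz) 4.506e-10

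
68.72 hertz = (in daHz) 6.872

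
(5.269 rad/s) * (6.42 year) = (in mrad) 1.067e+12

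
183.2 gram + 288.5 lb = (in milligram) 1.31e+08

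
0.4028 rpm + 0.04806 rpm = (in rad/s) 0.04721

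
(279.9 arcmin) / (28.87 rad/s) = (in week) 4.663e-09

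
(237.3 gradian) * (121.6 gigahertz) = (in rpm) 4.328e+12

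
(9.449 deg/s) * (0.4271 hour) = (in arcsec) 5.23e+07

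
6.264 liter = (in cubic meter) 0.006264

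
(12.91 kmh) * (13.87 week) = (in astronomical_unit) 0.0002011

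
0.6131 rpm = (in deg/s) 3.679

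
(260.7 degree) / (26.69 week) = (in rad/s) 2.819e-07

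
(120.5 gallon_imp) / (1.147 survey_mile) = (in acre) 7.333e-08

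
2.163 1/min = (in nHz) 3.605e+07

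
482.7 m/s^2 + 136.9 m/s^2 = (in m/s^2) 619.6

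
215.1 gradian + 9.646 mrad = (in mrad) 3388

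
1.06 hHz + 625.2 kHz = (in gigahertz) 0.0006253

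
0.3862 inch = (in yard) 0.01073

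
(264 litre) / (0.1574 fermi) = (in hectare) 1.677e+11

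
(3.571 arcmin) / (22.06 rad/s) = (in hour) 1.308e-08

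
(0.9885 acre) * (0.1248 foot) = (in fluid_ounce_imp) 5.356e+06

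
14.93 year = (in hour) 1.308e+05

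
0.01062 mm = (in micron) 10.62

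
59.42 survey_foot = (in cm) 1811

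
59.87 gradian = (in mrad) 940.4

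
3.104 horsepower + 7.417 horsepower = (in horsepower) 10.52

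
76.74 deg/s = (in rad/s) 1.339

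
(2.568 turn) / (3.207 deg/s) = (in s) 288.3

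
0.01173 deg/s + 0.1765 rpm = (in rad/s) 0.01869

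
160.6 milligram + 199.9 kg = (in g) 1.999e+05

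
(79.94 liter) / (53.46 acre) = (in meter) 3.695e-07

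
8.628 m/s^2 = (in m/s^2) 8.628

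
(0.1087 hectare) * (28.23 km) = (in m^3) 3.069e+07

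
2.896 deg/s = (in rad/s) 0.05054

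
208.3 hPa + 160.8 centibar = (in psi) 26.34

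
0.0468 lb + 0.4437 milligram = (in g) 21.23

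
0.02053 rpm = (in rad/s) 0.00215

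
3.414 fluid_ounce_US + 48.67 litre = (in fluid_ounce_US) 1649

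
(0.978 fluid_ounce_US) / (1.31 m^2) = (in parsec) 7.155e-22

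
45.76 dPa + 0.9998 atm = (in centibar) 101.3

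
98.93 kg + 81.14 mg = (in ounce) 3490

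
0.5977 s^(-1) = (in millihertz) 597.7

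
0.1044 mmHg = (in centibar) 0.01392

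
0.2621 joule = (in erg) 2.621e+06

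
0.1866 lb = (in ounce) 2.986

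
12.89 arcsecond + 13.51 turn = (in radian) 84.89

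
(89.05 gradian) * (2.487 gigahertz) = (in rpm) 3.322e+10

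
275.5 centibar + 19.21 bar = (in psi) 318.6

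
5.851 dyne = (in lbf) 1.315e-05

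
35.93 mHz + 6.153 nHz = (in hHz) 0.0003593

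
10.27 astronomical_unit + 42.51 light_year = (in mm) 4.022e+20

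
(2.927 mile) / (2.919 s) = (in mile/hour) 3610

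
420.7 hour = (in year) 0.04803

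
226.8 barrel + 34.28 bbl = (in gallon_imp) 9131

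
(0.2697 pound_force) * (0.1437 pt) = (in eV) 3.796e+14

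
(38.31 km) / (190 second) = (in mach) 0.5922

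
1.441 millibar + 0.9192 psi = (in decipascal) 6.482e+04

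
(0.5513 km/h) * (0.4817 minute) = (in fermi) 4.426e+15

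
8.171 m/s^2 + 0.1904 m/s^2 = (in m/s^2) 8.361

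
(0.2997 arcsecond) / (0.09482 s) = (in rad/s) 1.532e-05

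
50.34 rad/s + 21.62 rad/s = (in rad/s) 71.96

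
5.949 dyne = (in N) 5.949e-05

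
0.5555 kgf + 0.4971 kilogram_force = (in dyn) 1.032e+06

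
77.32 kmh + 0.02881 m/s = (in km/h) 77.42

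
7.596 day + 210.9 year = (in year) 210.9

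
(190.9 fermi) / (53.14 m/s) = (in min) 5.987e-17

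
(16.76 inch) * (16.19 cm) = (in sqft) 0.7419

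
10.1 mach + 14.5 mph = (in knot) 6698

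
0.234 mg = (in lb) 5.159e-07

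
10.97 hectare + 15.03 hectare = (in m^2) 2.6e+05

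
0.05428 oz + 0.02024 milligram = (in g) 1.539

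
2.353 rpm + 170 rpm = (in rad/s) 18.05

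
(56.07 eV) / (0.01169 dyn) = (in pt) 2.178e-07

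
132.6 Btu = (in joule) 1.399e+05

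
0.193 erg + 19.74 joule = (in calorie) 4.718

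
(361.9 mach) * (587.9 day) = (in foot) 2.054e+13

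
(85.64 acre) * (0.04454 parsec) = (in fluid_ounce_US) 1.611e+25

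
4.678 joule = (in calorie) 1.118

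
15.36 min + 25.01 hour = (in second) 9.096e+04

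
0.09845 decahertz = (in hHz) 0.009845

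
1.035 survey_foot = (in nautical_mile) 0.0001703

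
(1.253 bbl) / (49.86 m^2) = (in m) 0.003995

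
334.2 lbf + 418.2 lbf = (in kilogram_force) 341.3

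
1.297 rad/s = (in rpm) 12.39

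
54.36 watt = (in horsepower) 0.0729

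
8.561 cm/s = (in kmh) 0.3082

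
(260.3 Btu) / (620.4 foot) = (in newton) 1452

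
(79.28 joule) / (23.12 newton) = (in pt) 9720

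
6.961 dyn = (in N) 6.961e-05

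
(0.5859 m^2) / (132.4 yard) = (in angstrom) 4.839e+07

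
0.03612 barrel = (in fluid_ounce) 194.2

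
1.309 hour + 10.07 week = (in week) 10.08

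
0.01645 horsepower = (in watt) 12.27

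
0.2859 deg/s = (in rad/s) 0.00499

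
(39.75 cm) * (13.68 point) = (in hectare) 1.918e-07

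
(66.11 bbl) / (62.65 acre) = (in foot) 0.000136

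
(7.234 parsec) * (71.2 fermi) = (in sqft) 1.711e+05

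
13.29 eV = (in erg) 2.129e-11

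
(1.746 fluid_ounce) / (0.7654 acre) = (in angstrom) 166.7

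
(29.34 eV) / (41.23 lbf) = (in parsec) 8.307e-37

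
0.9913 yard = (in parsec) 2.938e-17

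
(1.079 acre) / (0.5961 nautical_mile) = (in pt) 1.121e+04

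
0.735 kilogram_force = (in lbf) 1.62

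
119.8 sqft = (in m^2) 11.13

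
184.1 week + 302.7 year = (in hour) 2.683e+06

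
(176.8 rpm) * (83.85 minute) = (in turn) 1.482e+04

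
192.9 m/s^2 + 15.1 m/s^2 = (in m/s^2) 208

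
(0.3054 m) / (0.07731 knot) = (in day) 8.888e-05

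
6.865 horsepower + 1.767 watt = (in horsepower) 6.867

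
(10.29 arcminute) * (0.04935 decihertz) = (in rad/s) 1.477e-05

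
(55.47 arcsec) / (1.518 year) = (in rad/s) 5.618e-12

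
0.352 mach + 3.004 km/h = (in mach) 0.3545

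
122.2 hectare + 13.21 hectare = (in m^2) 1.354e+06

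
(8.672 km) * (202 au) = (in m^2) 2.621e+17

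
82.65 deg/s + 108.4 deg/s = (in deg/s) 191.1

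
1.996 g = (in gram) 1.996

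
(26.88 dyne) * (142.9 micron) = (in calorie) 9.181e-09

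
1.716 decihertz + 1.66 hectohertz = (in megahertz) 0.0001662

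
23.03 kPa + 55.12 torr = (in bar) 0.3038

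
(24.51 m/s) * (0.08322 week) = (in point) 3.497e+09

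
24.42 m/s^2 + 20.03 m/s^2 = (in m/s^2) 44.45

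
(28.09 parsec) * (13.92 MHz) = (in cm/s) 1.207e+27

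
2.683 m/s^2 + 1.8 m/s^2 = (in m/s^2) 4.483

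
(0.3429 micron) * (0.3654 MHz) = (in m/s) 0.1253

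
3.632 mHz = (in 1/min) 0.2179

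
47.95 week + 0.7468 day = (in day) 336.4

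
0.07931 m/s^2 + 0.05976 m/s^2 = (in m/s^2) 0.1391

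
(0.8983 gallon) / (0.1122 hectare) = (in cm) 0.0003031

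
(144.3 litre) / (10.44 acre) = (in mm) 0.003415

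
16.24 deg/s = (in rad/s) 0.2834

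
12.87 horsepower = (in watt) 9597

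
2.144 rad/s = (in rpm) 20.47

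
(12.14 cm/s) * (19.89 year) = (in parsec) 2.468e-09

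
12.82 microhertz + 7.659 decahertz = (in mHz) 7.659e+04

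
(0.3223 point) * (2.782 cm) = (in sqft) 3.405e-05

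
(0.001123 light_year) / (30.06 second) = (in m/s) 3.534e+11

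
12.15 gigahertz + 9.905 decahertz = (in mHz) 1.215e+13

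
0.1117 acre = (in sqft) 4866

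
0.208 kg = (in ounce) 7.337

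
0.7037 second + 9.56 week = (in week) 9.56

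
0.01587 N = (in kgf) 0.001618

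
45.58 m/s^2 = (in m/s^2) 45.58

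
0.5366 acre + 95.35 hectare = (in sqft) 1.029e+07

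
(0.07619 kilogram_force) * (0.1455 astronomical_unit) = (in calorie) 3.887e+09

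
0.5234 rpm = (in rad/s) 0.05481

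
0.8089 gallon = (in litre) 3.062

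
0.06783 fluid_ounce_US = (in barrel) 1.262e-05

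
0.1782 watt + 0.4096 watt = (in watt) 0.5878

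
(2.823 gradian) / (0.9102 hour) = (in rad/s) 1.353e-05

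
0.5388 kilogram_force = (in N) 5.284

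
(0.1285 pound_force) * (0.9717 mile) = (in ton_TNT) 2.136e-07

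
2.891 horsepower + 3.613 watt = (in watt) 2159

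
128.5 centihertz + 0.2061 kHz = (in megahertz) 0.0002074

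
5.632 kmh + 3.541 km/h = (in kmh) 9.173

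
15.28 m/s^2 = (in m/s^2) 15.28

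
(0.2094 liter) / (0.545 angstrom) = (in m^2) 3.842e+06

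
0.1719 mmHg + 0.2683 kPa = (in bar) 0.002912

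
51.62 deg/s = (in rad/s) 0.9009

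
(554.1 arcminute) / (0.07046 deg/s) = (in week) 0.0002167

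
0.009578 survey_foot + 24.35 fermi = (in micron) 2919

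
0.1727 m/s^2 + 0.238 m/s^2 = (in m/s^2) 0.4107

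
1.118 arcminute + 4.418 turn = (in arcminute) 9.543e+04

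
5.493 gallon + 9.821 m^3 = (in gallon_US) 2600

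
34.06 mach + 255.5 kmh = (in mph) 2.61e+04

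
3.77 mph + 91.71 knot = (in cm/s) 4887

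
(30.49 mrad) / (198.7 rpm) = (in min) 2.442e-05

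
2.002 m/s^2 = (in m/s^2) 2.002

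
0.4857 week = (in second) 2.938e+05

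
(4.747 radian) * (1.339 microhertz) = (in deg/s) 0.0003642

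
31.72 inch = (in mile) 0.0005006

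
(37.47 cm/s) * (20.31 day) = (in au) 4.395e-06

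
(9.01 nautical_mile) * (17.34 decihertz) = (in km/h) 1.042e+05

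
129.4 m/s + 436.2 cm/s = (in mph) 299.2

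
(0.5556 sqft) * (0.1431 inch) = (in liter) 0.1876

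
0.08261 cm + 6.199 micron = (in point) 2.359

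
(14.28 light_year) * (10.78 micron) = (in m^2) 1.456e+12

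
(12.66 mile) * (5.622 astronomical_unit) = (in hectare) 1.714e+12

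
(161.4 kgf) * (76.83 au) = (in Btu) 1.724e+13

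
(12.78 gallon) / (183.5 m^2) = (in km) 2.636e-07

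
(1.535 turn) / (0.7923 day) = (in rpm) 0.001345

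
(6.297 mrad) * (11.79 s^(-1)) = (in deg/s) 4.254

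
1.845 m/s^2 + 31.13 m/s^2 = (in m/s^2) 32.98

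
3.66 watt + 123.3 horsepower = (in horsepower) 123.3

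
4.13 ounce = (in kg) 0.1171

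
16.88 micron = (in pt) 0.04785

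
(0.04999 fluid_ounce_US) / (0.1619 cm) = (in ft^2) 0.009829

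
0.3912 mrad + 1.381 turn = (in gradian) 552.4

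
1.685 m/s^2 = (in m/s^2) 1.685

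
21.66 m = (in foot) 71.06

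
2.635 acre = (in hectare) 1.066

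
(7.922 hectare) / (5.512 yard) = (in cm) 1.572e+06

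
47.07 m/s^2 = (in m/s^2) 47.07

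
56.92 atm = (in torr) 4.326e+04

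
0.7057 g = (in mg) 705.7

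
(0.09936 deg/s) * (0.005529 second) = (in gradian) 0.0006104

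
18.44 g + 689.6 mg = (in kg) 0.01913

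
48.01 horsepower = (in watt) 3.58e+04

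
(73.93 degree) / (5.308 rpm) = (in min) 0.03869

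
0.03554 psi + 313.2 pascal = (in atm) 0.005509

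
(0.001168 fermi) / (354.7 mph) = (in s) 7.366e-21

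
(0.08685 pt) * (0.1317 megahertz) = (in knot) 7.844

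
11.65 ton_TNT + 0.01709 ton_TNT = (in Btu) 4.627e+07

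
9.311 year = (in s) 2.936e+08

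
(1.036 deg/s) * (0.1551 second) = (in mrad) 2.804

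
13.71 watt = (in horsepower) 0.01839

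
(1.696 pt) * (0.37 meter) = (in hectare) 2.214e-08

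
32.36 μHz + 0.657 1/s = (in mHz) 657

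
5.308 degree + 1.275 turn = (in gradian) 515.9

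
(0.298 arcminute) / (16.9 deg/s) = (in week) 4.859e-10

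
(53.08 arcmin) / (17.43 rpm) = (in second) 0.008459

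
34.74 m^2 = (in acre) 0.008584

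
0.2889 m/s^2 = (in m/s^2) 0.2889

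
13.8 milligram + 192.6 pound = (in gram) 8.736e+04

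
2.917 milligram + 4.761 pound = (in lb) 4.761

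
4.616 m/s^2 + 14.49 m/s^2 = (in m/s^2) 19.11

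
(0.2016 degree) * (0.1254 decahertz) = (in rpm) 0.04213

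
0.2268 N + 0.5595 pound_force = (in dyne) 2.716e+05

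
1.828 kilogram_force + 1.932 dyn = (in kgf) 1.828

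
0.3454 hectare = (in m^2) 3454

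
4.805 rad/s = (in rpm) 45.88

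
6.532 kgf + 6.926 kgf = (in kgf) 13.46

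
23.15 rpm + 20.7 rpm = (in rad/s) 4.592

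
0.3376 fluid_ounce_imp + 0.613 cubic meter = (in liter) 613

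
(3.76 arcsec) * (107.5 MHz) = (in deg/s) 1.123e+05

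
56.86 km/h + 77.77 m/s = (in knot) 181.9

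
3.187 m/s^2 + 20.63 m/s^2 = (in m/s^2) 23.82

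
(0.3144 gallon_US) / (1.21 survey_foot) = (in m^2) 0.003227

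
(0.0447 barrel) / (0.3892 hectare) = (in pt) 0.005176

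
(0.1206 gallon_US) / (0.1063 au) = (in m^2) 2.871e-14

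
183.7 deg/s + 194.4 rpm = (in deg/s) 1350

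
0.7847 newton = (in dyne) 7.847e+04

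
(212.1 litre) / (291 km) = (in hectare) 7.289e-11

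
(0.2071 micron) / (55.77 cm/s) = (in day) 4.298e-12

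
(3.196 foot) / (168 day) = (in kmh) 2.416e-07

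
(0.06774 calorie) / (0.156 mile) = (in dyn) 112.9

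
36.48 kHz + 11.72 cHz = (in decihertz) 3.648e+05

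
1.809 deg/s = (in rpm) 0.3015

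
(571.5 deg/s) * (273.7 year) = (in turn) 1.37e+10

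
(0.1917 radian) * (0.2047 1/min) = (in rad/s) 0.000654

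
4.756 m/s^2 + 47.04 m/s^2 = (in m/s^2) 51.8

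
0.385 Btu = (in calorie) 97.08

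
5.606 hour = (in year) 0.00064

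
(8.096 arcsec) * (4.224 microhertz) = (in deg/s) 9.499e-09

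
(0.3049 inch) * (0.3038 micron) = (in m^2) 2.353e-09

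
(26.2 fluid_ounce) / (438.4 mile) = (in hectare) 1.098e-13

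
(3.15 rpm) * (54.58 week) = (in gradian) 6.932e+08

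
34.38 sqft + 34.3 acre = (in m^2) 1.388e+05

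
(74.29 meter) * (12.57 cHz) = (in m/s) 9.338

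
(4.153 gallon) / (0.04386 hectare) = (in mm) 0.03584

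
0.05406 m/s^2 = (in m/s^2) 0.05406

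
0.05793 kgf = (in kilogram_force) 0.05793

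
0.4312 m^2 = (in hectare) 4.312e-05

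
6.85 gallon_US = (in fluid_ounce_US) 876.8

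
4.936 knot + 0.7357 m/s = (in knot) 6.366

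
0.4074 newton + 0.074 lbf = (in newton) 0.7366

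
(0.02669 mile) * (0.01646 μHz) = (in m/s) 7.07e-07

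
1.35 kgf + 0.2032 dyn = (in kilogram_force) 1.35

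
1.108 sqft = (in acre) 2.544e-05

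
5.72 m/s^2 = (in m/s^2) 5.72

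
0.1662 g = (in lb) 0.0003664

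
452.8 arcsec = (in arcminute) 7.547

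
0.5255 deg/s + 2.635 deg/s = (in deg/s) 3.16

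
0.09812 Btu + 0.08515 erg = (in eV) 6.461e+20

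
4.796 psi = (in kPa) 33.07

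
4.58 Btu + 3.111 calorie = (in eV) 3.024e+22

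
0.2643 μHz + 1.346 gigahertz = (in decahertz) 1.346e+08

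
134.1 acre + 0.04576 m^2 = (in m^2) 5.427e+05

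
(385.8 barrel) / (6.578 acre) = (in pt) 6.531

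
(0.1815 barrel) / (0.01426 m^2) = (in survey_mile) 0.001257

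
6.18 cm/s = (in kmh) 0.2225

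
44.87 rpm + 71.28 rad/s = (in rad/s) 75.98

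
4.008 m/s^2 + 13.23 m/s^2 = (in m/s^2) 17.24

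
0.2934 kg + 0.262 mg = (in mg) 2.934e+05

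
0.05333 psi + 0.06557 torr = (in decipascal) 3764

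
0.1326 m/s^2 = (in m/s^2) 0.1326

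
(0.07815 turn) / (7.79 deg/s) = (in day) 4.18e-05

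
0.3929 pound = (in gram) 178.2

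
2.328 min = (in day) 0.001617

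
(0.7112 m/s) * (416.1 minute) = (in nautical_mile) 9.587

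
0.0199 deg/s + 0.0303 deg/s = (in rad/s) 0.0008762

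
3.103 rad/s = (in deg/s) 177.8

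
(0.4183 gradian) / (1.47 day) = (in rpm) 4.94e-07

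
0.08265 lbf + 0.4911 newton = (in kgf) 0.08757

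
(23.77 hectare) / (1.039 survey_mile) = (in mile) 0.08833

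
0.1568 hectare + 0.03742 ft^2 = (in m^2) 1568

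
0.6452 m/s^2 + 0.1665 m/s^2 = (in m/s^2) 0.8117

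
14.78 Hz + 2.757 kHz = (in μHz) 2.772e+09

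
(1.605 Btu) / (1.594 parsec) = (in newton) 3.443e-14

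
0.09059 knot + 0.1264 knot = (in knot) 0.217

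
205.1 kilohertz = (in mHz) 2.051e+08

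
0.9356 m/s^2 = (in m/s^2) 0.9356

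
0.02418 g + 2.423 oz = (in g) 68.72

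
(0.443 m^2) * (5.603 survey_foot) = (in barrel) 4.759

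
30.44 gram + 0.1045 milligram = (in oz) 1.074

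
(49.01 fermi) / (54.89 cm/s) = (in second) 8.929e-14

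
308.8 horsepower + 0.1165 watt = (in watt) 2.303e+05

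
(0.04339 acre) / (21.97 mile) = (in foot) 0.01629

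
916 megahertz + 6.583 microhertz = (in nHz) 9.16e+17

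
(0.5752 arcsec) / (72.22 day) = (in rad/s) 4.469e-13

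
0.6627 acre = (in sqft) 2.887e+04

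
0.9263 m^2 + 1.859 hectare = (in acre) 4.594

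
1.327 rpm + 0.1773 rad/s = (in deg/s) 18.12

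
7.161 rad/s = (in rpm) 68.38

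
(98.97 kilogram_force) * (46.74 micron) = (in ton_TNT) 1.084e-11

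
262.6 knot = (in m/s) 135.1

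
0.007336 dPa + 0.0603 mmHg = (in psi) 0.001166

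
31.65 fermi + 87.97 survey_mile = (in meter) 1.416e+05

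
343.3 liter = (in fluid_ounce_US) 1.161e+04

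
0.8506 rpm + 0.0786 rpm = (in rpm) 0.9292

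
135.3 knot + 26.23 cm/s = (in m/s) 69.87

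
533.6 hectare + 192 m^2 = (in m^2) 5.336e+06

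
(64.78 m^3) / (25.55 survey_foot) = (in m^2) 8.318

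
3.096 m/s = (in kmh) 11.15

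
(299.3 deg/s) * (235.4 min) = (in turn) 1.174e+04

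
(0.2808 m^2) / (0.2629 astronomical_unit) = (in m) 7.14e-12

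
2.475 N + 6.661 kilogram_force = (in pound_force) 15.24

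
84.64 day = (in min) 1.219e+05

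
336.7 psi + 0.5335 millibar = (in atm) 22.91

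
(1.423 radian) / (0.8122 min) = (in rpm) 0.2788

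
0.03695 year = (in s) 1.165e+06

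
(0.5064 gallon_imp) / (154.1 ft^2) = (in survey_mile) 9.992e-08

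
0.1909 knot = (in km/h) 0.3535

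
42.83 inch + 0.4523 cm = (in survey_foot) 3.584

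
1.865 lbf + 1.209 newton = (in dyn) 9.505e+05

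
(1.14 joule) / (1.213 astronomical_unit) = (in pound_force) 1.412e-12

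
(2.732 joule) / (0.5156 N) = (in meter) 5.299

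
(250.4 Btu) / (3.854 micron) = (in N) 6.855e+10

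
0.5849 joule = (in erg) 5.849e+06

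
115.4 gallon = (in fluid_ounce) 1.477e+04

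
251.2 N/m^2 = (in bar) 0.002512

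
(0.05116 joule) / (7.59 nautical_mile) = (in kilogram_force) 3.711e-07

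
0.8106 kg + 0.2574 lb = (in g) 927.4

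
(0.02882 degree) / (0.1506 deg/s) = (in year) 6.068e-09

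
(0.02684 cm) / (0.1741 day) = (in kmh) 6.424e-08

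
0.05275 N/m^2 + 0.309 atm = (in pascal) 3.131e+04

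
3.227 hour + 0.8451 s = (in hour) 3.227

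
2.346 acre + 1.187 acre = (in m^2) 1.43e+04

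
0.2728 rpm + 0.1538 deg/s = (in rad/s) 0.03125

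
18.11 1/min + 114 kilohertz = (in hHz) 1140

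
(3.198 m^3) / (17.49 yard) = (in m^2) 0.2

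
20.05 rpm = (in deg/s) 120.3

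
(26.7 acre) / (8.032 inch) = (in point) 1.501e+09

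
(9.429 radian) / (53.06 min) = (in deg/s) 0.1697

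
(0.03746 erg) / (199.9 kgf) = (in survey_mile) 1.187e-15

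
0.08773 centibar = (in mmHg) 0.658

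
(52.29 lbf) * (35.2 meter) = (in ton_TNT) 1.957e-06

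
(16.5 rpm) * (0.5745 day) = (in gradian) 5.46e+06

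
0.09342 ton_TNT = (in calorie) 9.342e+07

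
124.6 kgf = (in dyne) 1.222e+08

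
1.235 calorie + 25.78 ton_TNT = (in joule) 1.079e+11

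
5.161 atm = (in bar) 5.229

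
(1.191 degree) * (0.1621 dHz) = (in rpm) 0.003218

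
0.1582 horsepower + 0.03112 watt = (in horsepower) 0.1582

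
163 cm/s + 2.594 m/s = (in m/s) 4.224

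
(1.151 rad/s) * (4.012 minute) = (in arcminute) 9.525e+05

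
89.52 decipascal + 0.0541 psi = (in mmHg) 2.865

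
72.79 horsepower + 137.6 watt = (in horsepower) 72.97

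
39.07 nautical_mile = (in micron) 7.236e+10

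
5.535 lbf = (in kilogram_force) 2.511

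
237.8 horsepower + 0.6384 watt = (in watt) 1.773e+05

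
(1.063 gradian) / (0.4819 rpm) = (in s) 0.3309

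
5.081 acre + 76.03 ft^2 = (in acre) 5.083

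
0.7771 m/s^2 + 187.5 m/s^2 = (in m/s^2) 188.3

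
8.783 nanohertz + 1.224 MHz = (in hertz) 1.224e+06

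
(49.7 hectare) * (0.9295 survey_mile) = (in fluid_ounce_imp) 2.617e+13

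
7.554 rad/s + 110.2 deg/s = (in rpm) 90.5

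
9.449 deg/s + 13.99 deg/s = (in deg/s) 23.44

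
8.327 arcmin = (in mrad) 2.422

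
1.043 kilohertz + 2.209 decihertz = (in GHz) 1.043e-06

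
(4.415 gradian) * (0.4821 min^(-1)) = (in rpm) 0.005321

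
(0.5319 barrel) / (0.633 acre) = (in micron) 33.01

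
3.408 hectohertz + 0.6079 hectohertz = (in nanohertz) 4.016e+11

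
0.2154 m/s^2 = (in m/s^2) 0.2154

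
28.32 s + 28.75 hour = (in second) 1.035e+05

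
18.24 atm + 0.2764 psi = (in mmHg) 1.388e+04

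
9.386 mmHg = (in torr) 9.386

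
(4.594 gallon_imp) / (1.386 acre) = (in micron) 3.723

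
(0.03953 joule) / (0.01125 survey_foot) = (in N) 11.53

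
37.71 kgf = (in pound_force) 83.14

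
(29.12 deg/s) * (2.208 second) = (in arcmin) 3858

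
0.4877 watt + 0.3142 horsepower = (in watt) 234.8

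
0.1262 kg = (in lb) 0.2782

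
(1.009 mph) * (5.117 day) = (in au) 1.333e-06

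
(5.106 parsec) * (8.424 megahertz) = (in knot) 2.58e+24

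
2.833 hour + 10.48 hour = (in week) 0.07924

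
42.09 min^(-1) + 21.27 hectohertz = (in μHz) 2.128e+09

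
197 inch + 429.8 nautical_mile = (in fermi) 7.96e+20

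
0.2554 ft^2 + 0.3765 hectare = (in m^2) 3765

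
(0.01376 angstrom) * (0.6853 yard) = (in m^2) 8.623e-13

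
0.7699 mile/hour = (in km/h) 1.239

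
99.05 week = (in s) 5.991e+07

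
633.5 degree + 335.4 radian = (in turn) 55.14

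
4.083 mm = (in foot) 0.0134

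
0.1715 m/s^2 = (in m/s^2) 0.1715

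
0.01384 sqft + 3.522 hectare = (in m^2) 3.522e+04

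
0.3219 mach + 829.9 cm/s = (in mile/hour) 263.7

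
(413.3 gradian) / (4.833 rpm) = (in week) 2.121e-05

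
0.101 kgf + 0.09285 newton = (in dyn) 1.083e+05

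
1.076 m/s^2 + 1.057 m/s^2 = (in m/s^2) 2.133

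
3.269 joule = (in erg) 3.269e+07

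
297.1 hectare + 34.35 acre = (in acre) 768.5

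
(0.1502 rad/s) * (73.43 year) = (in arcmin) 1.196e+12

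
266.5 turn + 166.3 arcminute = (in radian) 1675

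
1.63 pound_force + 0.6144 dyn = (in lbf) 1.63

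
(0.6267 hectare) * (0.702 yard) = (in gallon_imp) 8.849e+05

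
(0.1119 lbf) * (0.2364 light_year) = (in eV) 6.948e+33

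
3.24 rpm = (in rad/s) 0.3393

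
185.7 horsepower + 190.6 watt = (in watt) 1.387e+05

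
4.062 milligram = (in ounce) 0.0001433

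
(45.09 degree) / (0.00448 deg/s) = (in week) 0.01664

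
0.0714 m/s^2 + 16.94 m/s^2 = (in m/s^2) 17.01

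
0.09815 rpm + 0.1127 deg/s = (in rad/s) 0.01225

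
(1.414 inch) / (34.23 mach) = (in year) 9.771e-14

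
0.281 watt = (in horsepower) 0.0003768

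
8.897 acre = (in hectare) 3.6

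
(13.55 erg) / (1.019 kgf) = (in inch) 5.338e-06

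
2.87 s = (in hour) 0.0007972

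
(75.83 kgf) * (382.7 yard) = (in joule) 2.602e+05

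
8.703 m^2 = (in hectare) 0.0008703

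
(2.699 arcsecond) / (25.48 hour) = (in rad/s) 1.427e-10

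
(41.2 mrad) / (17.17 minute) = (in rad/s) 3.999e-05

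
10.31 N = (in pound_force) 2.318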